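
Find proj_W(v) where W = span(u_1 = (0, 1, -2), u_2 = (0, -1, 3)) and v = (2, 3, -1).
proj_W(v) = (0, 3, -1)

Set up U = [u_1 | ... | u_2] ∈ R^(3×2). The projector onto W = col(U) is P = U (U^T U)^(-1) U^T.
Compute U^T U =
  [5, -7]
  [-7, 10],
and U^T v = (5, -6).
Solve U^T U · c = U^T v for the coefficients: c = (8, 5). The projection is proj_W(v) = U c.
Check: (v - proj_W(v)) · u_1 = 0  (should be 0).
Check: (v - proj_W(v)) · u_2 = 0  (should be 0).
Result: proj_W(v) = (0, 3, -1).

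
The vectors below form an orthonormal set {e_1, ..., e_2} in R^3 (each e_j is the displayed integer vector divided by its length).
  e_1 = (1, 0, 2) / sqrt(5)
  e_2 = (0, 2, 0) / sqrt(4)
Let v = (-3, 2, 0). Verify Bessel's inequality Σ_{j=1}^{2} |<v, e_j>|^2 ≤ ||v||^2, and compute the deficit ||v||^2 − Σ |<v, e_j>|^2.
Σ |<v, e_j>|^2 = 29/5; ||v||^2 = 13; deficit = 36/5

Write each e_j = u_j / sqrt(<u_j, u_j>) where u_j is the displayed integer vector. Then <v, e_j> = <v, u_j> / sqrt(<u_j, u_j>), so |<v, e_j>|^2 = <v, u_j>^2 / <u_j, u_j>.
Coefficients: <v, e_1> = -3/sqrt(5), <v, e_2> = 4/sqrt(4).
Square and sum: Σ |<v, e_j>|^2 = 29/5.
Compute ||v||^2 = v·v = 13.
Deficit = 13 − 29/5 = 36/5 ≥ 0, confirming Bessel's inequality. (The deficit equals ||v − Σ <v,e_j> e_j||^2, the squared distance from v to span{e_j}.)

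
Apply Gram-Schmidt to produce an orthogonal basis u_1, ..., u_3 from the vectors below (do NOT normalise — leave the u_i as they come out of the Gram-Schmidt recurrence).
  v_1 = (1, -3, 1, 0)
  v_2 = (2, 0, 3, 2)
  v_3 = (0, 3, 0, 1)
Orthogonal basis:
  u_1 = (1, -3, 1, 0)
  u_2 = (17/11, 15/11, 28/11, 2)
  u_3 = (29/162, -1/54, -19/81, 14/81)

Apply the Gram-Schmidt recurrence
  u_1 = v_1
  u_i = v_i − Σ_{j<i} ((v_i · u_j) / (u_j · u_j)) · u_j.

Step by step this gives:
  u_1 = (1, -3, 1, 0)
  u_2 = (17/11, 15/11, 28/11, 2)
  u_3 = (29/162, -1/54, -19/81, 14/81)

Orthogonality check:
  u_2 · u_1 = 0 (should be 0)
  u_3 · u_1 = 0 (should be 0)
  u_3 · u_2 = 0 (should be 0)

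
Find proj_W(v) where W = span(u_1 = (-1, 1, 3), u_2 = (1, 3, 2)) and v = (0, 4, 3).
proj_W(v) = (28/45, 32/9, 151/45)

Set up U = [u_1 | ... | u_2] ∈ R^(3×2). The projector onto W = col(U) is P = U (U^T U)^(-1) U^T.
Compute U^T U =
  [11, 8]
  [8, 14],
and U^T v = (13, 18).
Solve U^T U · c = U^T v for the coefficients: c = (19/45, 47/45). The projection is proj_W(v) = U c.
Check: (v - proj_W(v)) · u_1 = 0  (should be 0).
Check: (v - proj_W(v)) · u_2 = 0  (should be 0).
Result: proj_W(v) = (28/45, 32/9, 151/45).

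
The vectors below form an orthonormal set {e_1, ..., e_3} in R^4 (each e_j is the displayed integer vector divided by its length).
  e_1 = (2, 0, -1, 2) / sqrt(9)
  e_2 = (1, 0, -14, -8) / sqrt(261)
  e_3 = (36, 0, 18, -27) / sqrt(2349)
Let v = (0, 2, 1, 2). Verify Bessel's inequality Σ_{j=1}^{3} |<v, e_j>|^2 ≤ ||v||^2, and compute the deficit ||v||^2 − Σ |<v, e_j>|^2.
Σ |<v, e_j>|^2 = 5; ||v||^2 = 9; deficit = 4

Write each e_j = u_j / sqrt(<u_j, u_j>) where u_j is the displayed integer vector. Then <v, e_j> = <v, u_j> / sqrt(<u_j, u_j>), so |<v, e_j>|^2 = <v, u_j>^2 / <u_j, u_j>.
Coefficients: <v, e_1> = 3/sqrt(9), <v, e_2> = -30/sqrt(261), <v, e_3> = -36/sqrt(2349).
Square and sum: Σ |<v, e_j>|^2 = 5.
Compute ||v||^2 = v·v = 9.
Deficit = 9 − 5 = 4 ≥ 0, confirming Bessel's inequality. (The deficit equals ||v − Σ <v,e_j> e_j||^2, the squared distance from v to span{e_j}.)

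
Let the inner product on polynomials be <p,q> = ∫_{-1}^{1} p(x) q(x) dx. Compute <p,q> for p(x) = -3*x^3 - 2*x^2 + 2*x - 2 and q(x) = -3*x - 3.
<p,q> = 78/5

Expand the product: p(x)·q(x) = 9*x^4 + 15*x^3 + 6.
∫_{-1}^{1} of each monomial x^k gives [2/(k+1) if k even, 0 if k odd]. Integrating term-by-term (or equivalently evaluating the antiderivative F(x) = 9*x^5/5 + 15*x^4/4 + 6*x at the endpoints):
  F(1) − F(−1) = 231/20 − (-81/20) = 78/5.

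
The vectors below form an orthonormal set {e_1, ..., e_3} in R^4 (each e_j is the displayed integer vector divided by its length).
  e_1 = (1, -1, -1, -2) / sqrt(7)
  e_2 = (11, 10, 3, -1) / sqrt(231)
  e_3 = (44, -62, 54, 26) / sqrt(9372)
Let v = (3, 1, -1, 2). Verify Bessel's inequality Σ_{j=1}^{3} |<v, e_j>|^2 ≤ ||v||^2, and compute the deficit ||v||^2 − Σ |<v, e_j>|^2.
Σ |<v, e_j>|^2 = 489/71; ||v||^2 = 15; deficit = 576/71

Write each e_j = u_j / sqrt(<u_j, u_j>) where u_j is the displayed integer vector. Then <v, e_j> = <v, u_j> / sqrt(<u_j, u_j>), so |<v, e_j>|^2 = <v, u_j>^2 / <u_j, u_j>.
Coefficients: <v, e_1> = -1/sqrt(7), <v, e_2> = 38/sqrt(231), <v, e_3> = 68/sqrt(9372).
Square and sum: Σ |<v, e_j>|^2 = 489/71.
Compute ||v||^2 = v·v = 15.
Deficit = 15 − 489/71 = 576/71 ≥ 0, confirming Bessel's inequality. (The deficit equals ||v − Σ <v,e_j> e_j||^2, the squared distance from v to span{e_j}.)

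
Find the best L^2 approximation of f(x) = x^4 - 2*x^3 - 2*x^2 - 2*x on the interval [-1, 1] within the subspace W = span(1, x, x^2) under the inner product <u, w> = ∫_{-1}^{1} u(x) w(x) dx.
g(x) = -8*x^2/7 - 16*x/5 - 3/35

The best approximation g ∈ W is the orthogonal projection of f onto W. Writing g = a_0 + a_1 x + a_2 x^2, the coefficients solve the normal equations G · a = b where
  G_{ij} = <φ_i, φ_j> and b_i = <f, φ_i>, with φ_0 = 1, φ_1 = x, φ_2 = x^2.
G =
  [2, 0, 2/3]
  [0, 2/3, 0]
  [2/3, 0, 2/5],
b = (-14/15, -32/15, -18/35).
Solving gives a_0 = -3/35, a_1 = -16/5, a_2 = -8/7, so
  g(x) = -8*x^2/7 - 16*x/5 - 3/35.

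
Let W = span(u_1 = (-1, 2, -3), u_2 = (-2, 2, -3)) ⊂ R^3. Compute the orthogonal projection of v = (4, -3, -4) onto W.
proj_W(v) = (4, 12/13, -18/13)

Set up U = [u_1 | ... | u_2] ∈ R^(3×2). The projector onto W = col(U) is P = U (U^T U)^(-1) U^T.
Compute U^T U =
  [14, 15]
  [15, 17],
and U^T v = (2, -2).
Solve U^T U · c = U^T v for the coefficients: c = (64/13, -58/13). The projection is proj_W(v) = U c.
Check: (v - proj_W(v)) · u_1 = 0  (should be 0).
Check: (v - proj_W(v)) · u_2 = 0  (should be 0).
Result: proj_W(v) = (4, 12/13, -18/13).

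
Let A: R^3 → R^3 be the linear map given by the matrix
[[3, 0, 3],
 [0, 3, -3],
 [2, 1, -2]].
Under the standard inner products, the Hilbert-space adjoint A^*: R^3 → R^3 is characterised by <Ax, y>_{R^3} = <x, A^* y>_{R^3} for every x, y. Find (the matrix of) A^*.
A^* = A^T =
[[3, 0, 2],
 [0, 3, 1],
 [3, -3, -2]]

For real matrices with standard dot products, the defining identity <Ax, y> = <x, A^* y> gives (Ax)^T y = x^T (A^*) y, i.e. x^T A^T y = x^T (A^*) y. Since this holds for all x, y, we must have A^* = A^T. Therefore
A^* =
[[3, 0, 2],
 [0, 3, 1],
 [3, -3, -2]].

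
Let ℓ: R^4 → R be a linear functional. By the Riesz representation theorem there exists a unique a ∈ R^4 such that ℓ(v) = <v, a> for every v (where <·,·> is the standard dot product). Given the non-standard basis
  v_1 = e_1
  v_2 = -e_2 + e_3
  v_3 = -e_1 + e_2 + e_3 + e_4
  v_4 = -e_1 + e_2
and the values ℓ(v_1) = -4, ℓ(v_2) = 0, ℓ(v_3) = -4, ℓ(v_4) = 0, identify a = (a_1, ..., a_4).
a = (-4, -4, -4, 0)

Write a = (a_1, ..., a_4) in the standard basis. For each basis vector v_i, ℓ(v_i) = <v_i, a> is a linear equation in the a_j's. Collect the n equations into a matrix system V a = ℓ, where row i of V is v_i (expressed in the standard basis). Since V is invertible (lower-triangular with 1s on the diagonal, up to permutation), solve by back-substitution:
  V =
[[1, 0, 0, 0],
 [0, -1, 1, 0],
 [-1, 1, 1, 1],
 [-1, 1, 0, 0]]
  V a = (-4, 0, -4, 0)
Solving gives a = (-4, -4, -4, 0).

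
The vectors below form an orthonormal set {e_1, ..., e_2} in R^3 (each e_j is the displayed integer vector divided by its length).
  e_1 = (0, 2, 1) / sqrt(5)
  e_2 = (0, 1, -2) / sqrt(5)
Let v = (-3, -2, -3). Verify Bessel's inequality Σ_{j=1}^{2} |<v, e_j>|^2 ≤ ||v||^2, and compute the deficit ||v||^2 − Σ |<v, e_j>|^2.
Σ |<v, e_j>|^2 = 13; ||v||^2 = 22; deficit = 9

Write each e_j = u_j / sqrt(<u_j, u_j>) where u_j is the displayed integer vector. Then <v, e_j> = <v, u_j> / sqrt(<u_j, u_j>), so |<v, e_j>|^2 = <v, u_j>^2 / <u_j, u_j>.
Coefficients: <v, e_1> = -7/sqrt(5), <v, e_2> = 4/sqrt(5).
Square and sum: Σ |<v, e_j>|^2 = 13.
Compute ||v||^2 = v·v = 22.
Deficit = 22 − 13 = 9 ≥ 0, confirming Bessel's inequality. (The deficit equals ||v − Σ <v,e_j> e_j||^2, the squared distance from v to span{e_j}.)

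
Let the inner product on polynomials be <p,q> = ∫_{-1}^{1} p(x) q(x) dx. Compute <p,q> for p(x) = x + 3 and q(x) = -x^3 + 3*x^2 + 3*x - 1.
<p,q> = 8/5

Expand the product: p(x)·q(x) = -x^4 + 12*x^2 + 8*x - 3.
∫_{-1}^{1} of each monomial x^k gives [2/(k+1) if k even, 0 if k odd]. Integrating term-by-term (or equivalently evaluating the antiderivative F(x) = -x^5/5 + 4*x^3 + 4*x^2 - 3*x at the endpoints):
  F(1) − F(−1) = 24/5 − (16/5) = 8/5.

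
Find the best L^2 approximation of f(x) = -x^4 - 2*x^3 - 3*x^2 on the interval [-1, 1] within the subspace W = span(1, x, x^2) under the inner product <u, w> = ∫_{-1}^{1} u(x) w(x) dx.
g(x) = -27*x^2/7 - 6*x/5 + 3/35

The best approximation g ∈ W is the orthogonal projection of f onto W. Writing g = a_0 + a_1 x + a_2 x^2, the coefficients solve the normal equations G · a = b where
  G_{ij} = <φ_i, φ_j> and b_i = <f, φ_i>, with φ_0 = 1, φ_1 = x, φ_2 = x^2.
G =
  [2, 0, 2/3]
  [0, 2/3, 0]
  [2/3, 0, 2/5],
b = (-12/5, -4/5, -52/35).
Solving gives a_0 = 3/35, a_1 = -6/5, a_2 = -27/7, so
  g(x) = -27*x^2/7 - 6*x/5 + 3/35.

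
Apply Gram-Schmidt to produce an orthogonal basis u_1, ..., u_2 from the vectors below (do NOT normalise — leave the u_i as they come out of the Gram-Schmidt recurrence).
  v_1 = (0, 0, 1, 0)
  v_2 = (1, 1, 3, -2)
Orthogonal basis:
  u_1 = (0, 0, 1, 0)
  u_2 = (1, 1, 0, -2)

Apply the Gram-Schmidt recurrence
  u_1 = v_1
  u_i = v_i − Σ_{j<i} ((v_i · u_j) / (u_j · u_j)) · u_j.

Step by step this gives:
  u_1 = (0, 0, 1, 0)
  u_2 = (1, 1, 0, -2)

Orthogonality check:
  u_2 · u_1 = 0 (should be 0)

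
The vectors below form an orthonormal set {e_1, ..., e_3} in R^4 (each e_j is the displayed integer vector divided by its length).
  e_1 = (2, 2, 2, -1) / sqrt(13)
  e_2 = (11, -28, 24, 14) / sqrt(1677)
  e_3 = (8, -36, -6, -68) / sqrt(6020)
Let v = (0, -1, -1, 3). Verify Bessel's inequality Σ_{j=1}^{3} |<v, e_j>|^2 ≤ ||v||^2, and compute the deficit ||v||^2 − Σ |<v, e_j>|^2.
Σ |<v, e_j>|^2 = 986/105; ||v||^2 = 11; deficit = 169/105

Write each e_j = u_j / sqrt(<u_j, u_j>) where u_j is the displayed integer vector. Then <v, e_j> = <v, u_j> / sqrt(<u_j, u_j>), so |<v, e_j>|^2 = <v, u_j>^2 / <u_j, u_j>.
Coefficients: <v, e_1> = -7/sqrt(13), <v, e_2> = 46/sqrt(1677), <v, e_3> = -162/sqrt(6020).
Square and sum: Σ |<v, e_j>|^2 = 986/105.
Compute ||v||^2 = v·v = 11.
Deficit = 11 − 986/105 = 169/105 ≥ 0, confirming Bessel's inequality. (The deficit equals ||v − Σ <v,e_j> e_j||^2, the squared distance from v to span{e_j}.)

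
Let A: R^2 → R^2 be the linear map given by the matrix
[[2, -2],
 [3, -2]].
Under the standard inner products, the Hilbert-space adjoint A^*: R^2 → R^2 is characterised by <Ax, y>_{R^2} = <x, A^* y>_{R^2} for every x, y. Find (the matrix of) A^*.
A^* = A^T =
[[2, 3],
 [-2, -2]]

For real matrices with standard dot products, the defining identity <Ax, y> = <x, A^* y> gives (Ax)^T y = x^T (A^*) y, i.e. x^T A^T y = x^T (A^*) y. Since this holds for all x, y, we must have A^* = A^T. Therefore
A^* =
[[2, 3],
 [-2, -2]].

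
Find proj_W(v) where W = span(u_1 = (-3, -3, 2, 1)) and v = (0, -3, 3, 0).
proj_W(v) = (-45/23, -45/23, 30/23, 15/23)

Set up U = [u_1 | ... | u_1] ∈ R^(4×1). The projector onto W = col(U) is P = U (U^T U)^(-1) U^T.
Compute U^T U =
  [23],
and U^T v = (15).
Solve U^T U · c = U^T v for the coefficients: c = (15/23). The projection is proj_W(v) = U c.
Check: (v - proj_W(v)) · u_1 = 0  (should be 0).
Result: proj_W(v) = (-45/23, -45/23, 30/23, 15/23).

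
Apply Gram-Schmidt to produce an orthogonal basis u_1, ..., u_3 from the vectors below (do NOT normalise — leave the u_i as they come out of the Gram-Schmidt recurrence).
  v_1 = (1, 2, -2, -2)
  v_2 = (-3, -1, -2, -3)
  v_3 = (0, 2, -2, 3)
Orthogonal basis:
  u_1 = (1, 2, -2, -2)
  u_2 = (-44/13, -23/13, -16/13, -29/13)
  u_3 = (-192/137, 285/274, -294/137, 681/274)

Apply the Gram-Schmidt recurrence
  u_1 = v_1
  u_i = v_i − Σ_{j<i} ((v_i · u_j) / (u_j · u_j)) · u_j.

Step by step this gives:
  u_1 = (1, 2, -2, -2)
  u_2 = (-44/13, -23/13, -16/13, -29/13)
  u_3 = (-192/137, 285/274, -294/137, 681/274)

Orthogonality check:
  u_2 · u_1 = 0 (should be 0)
  u_3 · u_1 = 0 (should be 0)
  u_3 · u_2 = 0 (should be 0)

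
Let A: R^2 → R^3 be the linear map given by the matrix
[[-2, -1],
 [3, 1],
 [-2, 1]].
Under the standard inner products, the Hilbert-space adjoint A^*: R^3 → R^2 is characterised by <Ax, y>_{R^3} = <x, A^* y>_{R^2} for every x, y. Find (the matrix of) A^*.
A^* = A^T =
[[-2, 3, -2],
 [-1, 1, 1]]

For real matrices with standard dot products, the defining identity <Ax, y> = <x, A^* y> gives (Ax)^T y = x^T (A^*) y, i.e. x^T A^T y = x^T (A^*) y. Since this holds for all x, y, we must have A^* = A^T. Therefore
A^* =
[[-2, 3, -2],
 [-1, 1, 1]].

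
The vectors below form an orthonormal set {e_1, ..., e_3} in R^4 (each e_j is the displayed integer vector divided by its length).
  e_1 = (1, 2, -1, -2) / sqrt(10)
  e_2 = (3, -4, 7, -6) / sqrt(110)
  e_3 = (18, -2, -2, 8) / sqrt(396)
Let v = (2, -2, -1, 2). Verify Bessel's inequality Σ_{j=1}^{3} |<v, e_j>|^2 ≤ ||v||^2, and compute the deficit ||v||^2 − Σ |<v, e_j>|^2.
Σ |<v, e_j>|^2 = 101/9; ||v||^2 = 13; deficit = 16/9

Write each e_j = u_j / sqrt(<u_j, u_j>) where u_j is the displayed integer vector. Then <v, e_j> = <v, u_j> / sqrt(<u_j, u_j>), so |<v, e_j>|^2 = <v, u_j>^2 / <u_j, u_j>.
Coefficients: <v, e_1> = -5/sqrt(10), <v, e_2> = -5/sqrt(110), <v, e_3> = 58/sqrt(396).
Square and sum: Σ |<v, e_j>|^2 = 101/9.
Compute ||v||^2 = v·v = 13.
Deficit = 13 − 101/9 = 16/9 ≥ 0, confirming Bessel's inequality. (The deficit equals ||v − Σ <v,e_j> e_j||^2, the squared distance from v to span{e_j}.)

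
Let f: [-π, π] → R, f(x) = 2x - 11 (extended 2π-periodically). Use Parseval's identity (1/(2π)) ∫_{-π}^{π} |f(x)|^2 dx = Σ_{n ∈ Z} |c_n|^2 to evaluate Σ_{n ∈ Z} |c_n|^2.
Σ |c_n|^2 = 4π^2/3 + 121

Expand and integrate term by term over [-π, π]:
  ∫ (2x)^2 dx = 4·(2π^3/3); ∫ 2·2·(-11)·x dx = 0 (odd integrand); ∫ (-11)^2 dx = 121·2π.
So (1/(2π)) ∫_{-π}^{π} (2x - 11)^2 dx = 4π^2/3 + 121 = 4π^2/3 + 121.
Parseval ⇒ Σ |c_n|^2 = 4π^2/3 + 121.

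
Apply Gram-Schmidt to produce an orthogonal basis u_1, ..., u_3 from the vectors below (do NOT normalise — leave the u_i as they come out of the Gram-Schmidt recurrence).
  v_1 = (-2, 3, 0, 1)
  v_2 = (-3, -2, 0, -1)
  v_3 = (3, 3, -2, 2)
Orthogonal basis:
  u_1 = (-2, 3, 0, 1)
  u_2 = (-22/7, -25/14, 0, -13/14)
  u_3 = (-8/195, -8/39, -2, 8/15)

Apply the Gram-Schmidt recurrence
  u_1 = v_1
  u_i = v_i − Σ_{j<i} ((v_i · u_j) / (u_j · u_j)) · u_j.

Step by step this gives:
  u_1 = (-2, 3, 0, 1)
  u_2 = (-22/7, -25/14, 0, -13/14)
  u_3 = (-8/195, -8/39, -2, 8/15)

Orthogonality check:
  u_2 · u_1 = 0 (should be 0)
  u_3 · u_1 = 0 (should be 0)
  u_3 · u_2 = 0 (should be 0)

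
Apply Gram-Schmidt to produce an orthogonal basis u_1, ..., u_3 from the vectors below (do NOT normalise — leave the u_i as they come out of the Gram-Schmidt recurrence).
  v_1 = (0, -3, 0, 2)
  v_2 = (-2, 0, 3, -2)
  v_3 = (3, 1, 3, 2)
Orthogonal basis:
  u_1 = (0, -3, 0, 2)
  u_2 = (-2, -12/13, 3, -18/13)
  u_3 = (597/205, 244/205, 642/205, 366/205)

Apply the Gram-Schmidt recurrence
  u_1 = v_1
  u_i = v_i − Σ_{j<i} ((v_i · u_j) / (u_j · u_j)) · u_j.

Step by step this gives:
  u_1 = (0, -3, 0, 2)
  u_2 = (-2, -12/13, 3, -18/13)
  u_3 = (597/205, 244/205, 642/205, 366/205)

Orthogonality check:
  u_2 · u_1 = 0 (should be 0)
  u_3 · u_1 = 0 (should be 0)
  u_3 · u_2 = 0 (should be 0)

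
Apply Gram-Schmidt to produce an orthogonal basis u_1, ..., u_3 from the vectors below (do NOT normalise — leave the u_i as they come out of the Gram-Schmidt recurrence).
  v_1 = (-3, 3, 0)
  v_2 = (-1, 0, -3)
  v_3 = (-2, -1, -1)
Orthogonal basis:
  u_1 = (-3, 3, 0)
  u_2 = (-1/2, -1/2, -3)
  u_3 = (-24/19, -24/19, 8/19)

Apply the Gram-Schmidt recurrence
  u_1 = v_1
  u_i = v_i − Σ_{j<i} ((v_i · u_j) / (u_j · u_j)) · u_j.

Step by step this gives:
  u_1 = (-3, 3, 0)
  u_2 = (-1/2, -1/2, -3)
  u_3 = (-24/19, -24/19, 8/19)

Orthogonality check:
  u_2 · u_1 = 0 (should be 0)
  u_3 · u_1 = 0 (should be 0)
  u_3 · u_2 = 0 (should be 0)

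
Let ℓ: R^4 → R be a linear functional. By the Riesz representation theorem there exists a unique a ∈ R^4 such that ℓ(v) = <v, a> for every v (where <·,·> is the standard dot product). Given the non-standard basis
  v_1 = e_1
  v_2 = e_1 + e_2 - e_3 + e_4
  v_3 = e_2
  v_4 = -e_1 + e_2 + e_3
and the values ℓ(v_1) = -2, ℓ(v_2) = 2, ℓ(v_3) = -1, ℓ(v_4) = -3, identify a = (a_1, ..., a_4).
a = (-2, -1, -4, 1)

Write a = (a_1, ..., a_4) in the standard basis. For each basis vector v_i, ℓ(v_i) = <v_i, a> is a linear equation in the a_j's. Collect the n equations into a matrix system V a = ℓ, where row i of V is v_i (expressed in the standard basis). Since V is invertible (lower-triangular with 1s on the diagonal, up to permutation), solve by back-substitution:
  V =
[[1, 0, 0, 0],
 [1, 1, -1, 1],
 [0, 1, 0, 0],
 [-1, 1, 1, 0]]
  V a = (-2, 2, -1, -3)
Solving gives a = (-2, -1, -4, 1).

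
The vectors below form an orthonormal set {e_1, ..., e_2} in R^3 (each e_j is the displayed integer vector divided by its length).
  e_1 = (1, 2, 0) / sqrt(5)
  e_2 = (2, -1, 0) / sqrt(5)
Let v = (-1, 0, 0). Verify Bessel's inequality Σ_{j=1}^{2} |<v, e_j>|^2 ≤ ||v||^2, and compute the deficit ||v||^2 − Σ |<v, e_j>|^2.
Σ |<v, e_j>|^2 = 1; ||v||^2 = 1; deficit = 0

Write each e_j = u_j / sqrt(<u_j, u_j>) where u_j is the displayed integer vector. Then <v, e_j> = <v, u_j> / sqrt(<u_j, u_j>), so |<v, e_j>|^2 = <v, u_j>^2 / <u_j, u_j>.
Coefficients: <v, e_1> = -1/sqrt(5), <v, e_2> = -2/sqrt(5).
Square and sum: Σ |<v, e_j>|^2 = 1.
Compute ||v||^2 = v·v = 1.
Deficit = 1 − 1 = 0 ≥ 0, confirming Bessel's inequality. (The deficit equals ||v − Σ <v,e_j> e_j||^2, the squared distance from v to span{e_j}.)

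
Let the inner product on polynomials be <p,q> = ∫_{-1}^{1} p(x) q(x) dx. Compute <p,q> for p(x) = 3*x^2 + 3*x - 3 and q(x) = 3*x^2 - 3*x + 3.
<p,q> = -102/5

Expand the product: p(x)·q(x) = 9*x^4 - 9*x^2 + 18*x - 9.
∫_{-1}^{1} of each monomial x^k gives [2/(k+1) if k even, 0 if k odd]. Integrating term-by-term (or equivalently evaluating the antiderivative F(x) = 9*x^5/5 - 3*x^3 + 9*x^2 - 9*x at the endpoints):
  F(1) − F(−1) = -6/5 − (96/5) = -102/5.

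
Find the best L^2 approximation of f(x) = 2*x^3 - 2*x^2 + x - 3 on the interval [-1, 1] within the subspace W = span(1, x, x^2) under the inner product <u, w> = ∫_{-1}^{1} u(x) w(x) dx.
g(x) = -2*x^2 + 11*x/5 - 3

The best approximation g ∈ W is the orthogonal projection of f onto W. Writing g = a_0 + a_1 x + a_2 x^2, the coefficients solve the normal equations G · a = b where
  G_{ij} = <φ_i, φ_j> and b_i = <f, φ_i>, with φ_0 = 1, φ_1 = x, φ_2 = x^2.
G =
  [2, 0, 2/3]
  [0, 2/3, 0]
  [2/3, 0, 2/5],
b = (-22/3, 22/15, -14/5).
Solving gives a_0 = -3, a_1 = 11/5, a_2 = -2, so
  g(x) = -2*x^2 + 11*x/5 - 3.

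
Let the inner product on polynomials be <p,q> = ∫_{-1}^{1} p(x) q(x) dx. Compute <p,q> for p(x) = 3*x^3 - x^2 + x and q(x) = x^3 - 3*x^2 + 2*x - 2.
<p,q> = 158/21

Expand the product: p(x)·q(x) = 3*x^6 - 10*x^5 + 10*x^4 - 11*x^3 + 4*x^2 - 2*x.
∫_{-1}^{1} of each monomial x^k gives [2/(k+1) if k even, 0 if k odd]. Integrating term-by-term (or equivalently evaluating the antiderivative F(x) = 3*x^7/7 - 5*x^6/3 + 2*x^5 - 11*x^4/4 + 4*x^3/3 - x^2 at the endpoints):
  F(1) − F(−1) = -139/84 − (-257/28) = 158/21.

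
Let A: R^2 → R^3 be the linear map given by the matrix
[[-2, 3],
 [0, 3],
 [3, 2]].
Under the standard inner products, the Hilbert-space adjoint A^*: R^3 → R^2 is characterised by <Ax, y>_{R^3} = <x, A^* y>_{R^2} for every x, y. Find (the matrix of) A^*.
A^* = A^T =
[[-2, 0, 3],
 [3, 3, 2]]

For real matrices with standard dot products, the defining identity <Ax, y> = <x, A^* y> gives (Ax)^T y = x^T (A^*) y, i.e. x^T A^T y = x^T (A^*) y. Since this holds for all x, y, we must have A^* = A^T. Therefore
A^* =
[[-2, 0, 3],
 [3, 3, 2]].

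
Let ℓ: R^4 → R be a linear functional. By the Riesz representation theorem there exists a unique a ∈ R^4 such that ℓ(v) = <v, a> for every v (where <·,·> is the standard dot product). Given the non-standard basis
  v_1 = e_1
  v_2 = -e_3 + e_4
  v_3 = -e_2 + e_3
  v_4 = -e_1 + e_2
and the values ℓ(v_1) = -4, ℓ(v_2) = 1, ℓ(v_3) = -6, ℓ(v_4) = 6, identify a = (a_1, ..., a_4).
a = (-4, 2, -4, -3)

Write a = (a_1, ..., a_4) in the standard basis. For each basis vector v_i, ℓ(v_i) = <v_i, a> is a linear equation in the a_j's. Collect the n equations into a matrix system V a = ℓ, where row i of V is v_i (expressed in the standard basis). Since V is invertible (lower-triangular with 1s on the diagonal, up to permutation), solve by back-substitution:
  V =
[[1, 0, 0, 0],
 [0, 0, -1, 1],
 [0, -1, 1, 0],
 [-1, 1, 0, 0]]
  V a = (-4, 1, -6, 6)
Solving gives a = (-4, 2, -4, -3).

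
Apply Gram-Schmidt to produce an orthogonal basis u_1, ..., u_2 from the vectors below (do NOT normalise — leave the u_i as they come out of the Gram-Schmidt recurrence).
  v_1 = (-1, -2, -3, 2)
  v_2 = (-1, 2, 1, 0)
Orthogonal basis:
  u_1 = (-1, -2, -3, 2)
  u_2 = (-4/3, 4/3, 0, 2/3)

Apply the Gram-Schmidt recurrence
  u_1 = v_1
  u_i = v_i − Σ_{j<i} ((v_i · u_j) / (u_j · u_j)) · u_j.

Step by step this gives:
  u_1 = (-1, -2, -3, 2)
  u_2 = (-4/3, 4/3, 0, 2/3)

Orthogonality check:
  u_2 · u_1 = 0 (should be 0)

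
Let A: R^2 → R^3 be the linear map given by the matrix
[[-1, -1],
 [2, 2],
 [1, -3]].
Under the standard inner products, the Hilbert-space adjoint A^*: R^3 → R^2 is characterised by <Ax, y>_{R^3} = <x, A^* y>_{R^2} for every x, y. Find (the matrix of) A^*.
A^* = A^T =
[[-1, 2, 1],
 [-1, 2, -3]]

For real matrices with standard dot products, the defining identity <Ax, y> = <x, A^* y> gives (Ax)^T y = x^T (A^*) y, i.e. x^T A^T y = x^T (A^*) y. Since this holds for all x, y, we must have A^* = A^T. Therefore
A^* =
[[-1, 2, 1],
 [-1, 2, -3]].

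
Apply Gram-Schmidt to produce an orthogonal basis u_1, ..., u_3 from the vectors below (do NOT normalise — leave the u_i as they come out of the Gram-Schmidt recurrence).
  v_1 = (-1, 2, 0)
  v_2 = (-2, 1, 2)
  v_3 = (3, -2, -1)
Orthogonal basis:
  u_1 = (-1, 2, 0)
  u_2 = (-6/5, -3/5, 2)
  u_3 = (20/29, 10/29, 15/29)

Apply the Gram-Schmidt recurrence
  u_1 = v_1
  u_i = v_i − Σ_{j<i} ((v_i · u_j) / (u_j · u_j)) · u_j.

Step by step this gives:
  u_1 = (-1, 2, 0)
  u_2 = (-6/5, -3/5, 2)
  u_3 = (20/29, 10/29, 15/29)

Orthogonality check:
  u_2 · u_1 = 0 (should be 0)
  u_3 · u_1 = 0 (should be 0)
  u_3 · u_2 = 0 (should be 0)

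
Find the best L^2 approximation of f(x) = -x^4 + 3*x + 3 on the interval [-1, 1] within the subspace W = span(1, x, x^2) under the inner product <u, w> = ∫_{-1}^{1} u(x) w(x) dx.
g(x) = -6*x^2/7 + 3*x + 108/35

The best approximation g ∈ W is the orthogonal projection of f onto W. Writing g = a_0 + a_1 x + a_2 x^2, the coefficients solve the normal equations G · a = b where
  G_{ij} = <φ_i, φ_j> and b_i = <f, φ_i>, with φ_0 = 1, φ_1 = x, φ_2 = x^2.
G =
  [2, 0, 2/3]
  [0, 2/3, 0]
  [2/3, 0, 2/5],
b = (28/5, 2, 12/7).
Solving gives a_0 = 108/35, a_1 = 3, a_2 = -6/7, so
  g(x) = -6*x^2/7 + 3*x + 108/35.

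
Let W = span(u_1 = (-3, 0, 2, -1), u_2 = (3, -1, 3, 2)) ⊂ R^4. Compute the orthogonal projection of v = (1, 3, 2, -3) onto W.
proj_W(v) = (-8/11, -20/297, 244/297, -52/297)

Set up U = [u_1 | ... | u_2] ∈ R^(4×2). The projector onto W = col(U) is P = U (U^T U)^(-1) U^T.
Compute U^T U =
  [14, -5]
  [-5, 23],
and U^T v = (4, 0).
Solve U^T U · c = U^T v for the coefficients: c = (92/297, 20/297). The projection is proj_W(v) = U c.
Check: (v - proj_W(v)) · u_1 = 0  (should be 0).
Check: (v - proj_W(v)) · u_2 = 0  (should be 0).
Result: proj_W(v) = (-8/11, -20/297, 244/297, -52/297).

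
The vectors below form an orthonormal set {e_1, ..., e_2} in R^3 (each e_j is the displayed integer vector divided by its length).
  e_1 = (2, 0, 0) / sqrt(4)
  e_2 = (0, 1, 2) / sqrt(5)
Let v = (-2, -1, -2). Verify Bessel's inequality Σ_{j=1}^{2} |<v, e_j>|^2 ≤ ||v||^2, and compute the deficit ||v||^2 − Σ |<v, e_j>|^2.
Σ |<v, e_j>|^2 = 9; ||v||^2 = 9; deficit = 0

Write each e_j = u_j / sqrt(<u_j, u_j>) where u_j is the displayed integer vector. Then <v, e_j> = <v, u_j> / sqrt(<u_j, u_j>), so |<v, e_j>|^2 = <v, u_j>^2 / <u_j, u_j>.
Coefficients: <v, e_1> = -4/sqrt(4), <v, e_2> = -5/sqrt(5).
Square and sum: Σ |<v, e_j>|^2 = 9.
Compute ||v||^2 = v·v = 9.
Deficit = 9 − 9 = 0 ≥ 0, confirming Bessel's inequality. (The deficit equals ||v − Σ <v,e_j> e_j||^2, the squared distance from v to span{e_j}.)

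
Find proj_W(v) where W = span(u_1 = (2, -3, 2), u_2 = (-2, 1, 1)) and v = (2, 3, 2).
proj_W(v) = (-26/77, 15/77, 10/77)

Set up U = [u_1 | ... | u_2] ∈ R^(3×2). The projector onto W = col(U) is P = U (U^T U)^(-1) U^T.
Compute U^T U =
  [17, -5]
  [-5, 6],
and U^T v = (-1, 1).
Solve U^T U · c = U^T v for the coefficients: c = (-1/77, 12/77). The projection is proj_W(v) = U c.
Check: (v - proj_W(v)) · u_1 = 0  (should be 0).
Check: (v - proj_W(v)) · u_2 = 0  (should be 0).
Result: proj_W(v) = (-26/77, 15/77, 10/77).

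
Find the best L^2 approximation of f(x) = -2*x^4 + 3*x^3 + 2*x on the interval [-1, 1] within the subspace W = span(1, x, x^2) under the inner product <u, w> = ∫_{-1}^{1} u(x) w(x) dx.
g(x) = -12*x^2/7 + 19*x/5 + 6/35

The best approximation g ∈ W is the orthogonal projection of f onto W. Writing g = a_0 + a_1 x + a_2 x^2, the coefficients solve the normal equations G · a = b where
  G_{ij} = <φ_i, φ_j> and b_i = <f, φ_i>, with φ_0 = 1, φ_1 = x, φ_2 = x^2.
G =
  [2, 0, 2/3]
  [0, 2/3, 0]
  [2/3, 0, 2/5],
b = (-4/5, 38/15, -4/7).
Solving gives a_0 = 6/35, a_1 = 19/5, a_2 = -12/7, so
  g(x) = -12*x^2/7 + 19*x/5 + 6/35.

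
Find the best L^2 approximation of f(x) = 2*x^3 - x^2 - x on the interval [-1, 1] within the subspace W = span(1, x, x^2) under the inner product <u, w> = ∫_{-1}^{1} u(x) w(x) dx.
g(x) = -x^2 + x/5

The best approximation g ∈ W is the orthogonal projection of f onto W. Writing g = a_0 + a_1 x + a_2 x^2, the coefficients solve the normal equations G · a = b where
  G_{ij} = <φ_i, φ_j> and b_i = <f, φ_i>, with φ_0 = 1, φ_1 = x, φ_2 = x^2.
G =
  [2, 0, 2/3]
  [0, 2/3, 0]
  [2/3, 0, 2/5],
b = (-2/3, 2/15, -2/5).
Solving gives a_0 = 0, a_1 = 1/5, a_2 = -1, so
  g(x) = -x^2 + x/5.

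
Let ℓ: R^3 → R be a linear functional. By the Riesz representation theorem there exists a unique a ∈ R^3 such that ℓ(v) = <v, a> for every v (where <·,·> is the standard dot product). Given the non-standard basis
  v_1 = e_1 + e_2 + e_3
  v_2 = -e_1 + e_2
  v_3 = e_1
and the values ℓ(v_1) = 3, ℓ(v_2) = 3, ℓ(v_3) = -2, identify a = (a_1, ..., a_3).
a = (-2, 1, 4)

Write a = (a_1, ..., a_3) in the standard basis. For each basis vector v_i, ℓ(v_i) = <v_i, a> is a linear equation in the a_j's. Collect the n equations into a matrix system V a = ℓ, where row i of V is v_i (expressed in the standard basis). Since V is invertible (lower-triangular with 1s on the diagonal, up to permutation), solve by back-substitution:
  V =
[[1, 1, 1],
 [-1, 1, 0],
 [1, 0, 0]]
  V a = (3, 3, -2)
Solving gives a = (-2, 1, 4).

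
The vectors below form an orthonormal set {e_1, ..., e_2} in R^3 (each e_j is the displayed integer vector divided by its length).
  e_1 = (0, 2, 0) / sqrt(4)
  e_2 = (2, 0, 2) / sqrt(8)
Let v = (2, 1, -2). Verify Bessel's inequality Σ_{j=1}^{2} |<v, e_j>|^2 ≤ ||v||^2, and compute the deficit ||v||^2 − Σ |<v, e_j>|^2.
Σ |<v, e_j>|^2 = 1; ||v||^2 = 9; deficit = 8

Write each e_j = u_j / sqrt(<u_j, u_j>) where u_j is the displayed integer vector. Then <v, e_j> = <v, u_j> / sqrt(<u_j, u_j>), so |<v, e_j>|^2 = <v, u_j>^2 / <u_j, u_j>.
Coefficients: <v, e_1> = 2/sqrt(4), <v, e_2> = 0/sqrt(8).
Square and sum: Σ |<v, e_j>|^2 = 1.
Compute ||v||^2 = v·v = 9.
Deficit = 9 − 1 = 8 ≥ 0, confirming Bessel's inequality. (The deficit equals ||v − Σ <v,e_j> e_j||^2, the squared distance from v to span{e_j}.)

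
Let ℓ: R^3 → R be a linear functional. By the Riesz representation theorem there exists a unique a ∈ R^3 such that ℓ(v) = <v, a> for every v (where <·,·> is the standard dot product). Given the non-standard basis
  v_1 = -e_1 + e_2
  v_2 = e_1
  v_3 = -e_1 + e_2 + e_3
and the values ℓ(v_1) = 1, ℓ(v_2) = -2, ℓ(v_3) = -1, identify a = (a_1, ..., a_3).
a = (-2, -1, -2)

Write a = (a_1, ..., a_3) in the standard basis. For each basis vector v_i, ℓ(v_i) = <v_i, a> is a linear equation in the a_j's. Collect the n equations into a matrix system V a = ℓ, where row i of V is v_i (expressed in the standard basis). Since V is invertible (lower-triangular with 1s on the diagonal, up to permutation), solve by back-substitution:
  V =
[[-1, 1, 0],
 [1, 0, 0],
 [-1, 1, 1]]
  V a = (1, -2, -1)
Solving gives a = (-2, -1, -2).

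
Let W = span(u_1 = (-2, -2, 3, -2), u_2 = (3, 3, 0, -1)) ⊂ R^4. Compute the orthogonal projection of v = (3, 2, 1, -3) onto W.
proj_W(v) = (34/13, 34/13, 21/13, -30/13)

Set up U = [u_1 | ... | u_2] ∈ R^(4×2). The projector onto W = col(U) is P = U (U^T U)^(-1) U^T.
Compute U^T U =
  [21, -10]
  [-10, 19],
and U^T v = (-1, 18).
Solve U^T U · c = U^T v for the coefficients: c = (7/13, 16/13). The projection is proj_W(v) = U c.
Check: (v - proj_W(v)) · u_1 = 0  (should be 0).
Check: (v - proj_W(v)) · u_2 = 0  (should be 0).
Result: proj_W(v) = (34/13, 34/13, 21/13, -30/13).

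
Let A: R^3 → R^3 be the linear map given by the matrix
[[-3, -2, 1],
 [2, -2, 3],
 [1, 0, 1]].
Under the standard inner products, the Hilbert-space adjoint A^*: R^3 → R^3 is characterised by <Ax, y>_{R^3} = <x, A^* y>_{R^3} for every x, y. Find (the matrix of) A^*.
A^* = A^T =
[[-3, 2, 1],
 [-2, -2, 0],
 [1, 3, 1]]

For real matrices with standard dot products, the defining identity <Ax, y> = <x, A^* y> gives (Ax)^T y = x^T (A^*) y, i.e. x^T A^T y = x^T (A^*) y. Since this holds for all x, y, we must have A^* = A^T. Therefore
A^* =
[[-3, 2, 1],
 [-2, -2, 0],
 [1, 3, 1]].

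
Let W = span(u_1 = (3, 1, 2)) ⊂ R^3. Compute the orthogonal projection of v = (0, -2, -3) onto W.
proj_W(v) = (-12/7, -4/7, -8/7)

Set up U = [u_1 | ... | u_1] ∈ R^(3×1). The projector onto W = col(U) is P = U (U^T U)^(-1) U^T.
Compute U^T U =
  [14],
and U^T v = (-8).
Solve U^T U · c = U^T v for the coefficients: c = (-4/7). The projection is proj_W(v) = U c.
Check: (v - proj_W(v)) · u_1 = 0  (should be 0).
Result: proj_W(v) = (-12/7, -4/7, -8/7).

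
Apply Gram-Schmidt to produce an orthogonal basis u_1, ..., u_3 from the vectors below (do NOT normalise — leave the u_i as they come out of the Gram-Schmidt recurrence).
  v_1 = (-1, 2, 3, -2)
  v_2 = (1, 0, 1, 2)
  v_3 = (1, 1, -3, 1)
Orthogonal basis:
  u_1 = (-1, 2, 3, -2)
  u_2 = (8/9, 2/9, 4/3, 16/9)
  u_3 = (8/13, 28/13, -14/13, 3/13)

Apply the Gram-Schmidt recurrence
  u_1 = v_1
  u_i = v_i − Σ_{j<i} ((v_i · u_j) / (u_j · u_j)) · u_j.

Step by step this gives:
  u_1 = (-1, 2, 3, -2)
  u_2 = (8/9, 2/9, 4/3, 16/9)
  u_3 = (8/13, 28/13, -14/13, 3/13)

Orthogonality check:
  u_2 · u_1 = 0 (should be 0)
  u_3 · u_1 = 0 (should be 0)
  u_3 · u_2 = 0 (should be 0)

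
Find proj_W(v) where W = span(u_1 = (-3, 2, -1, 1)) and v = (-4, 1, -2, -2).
proj_W(v) = (-14/5, 28/15, -14/15, 14/15)

Set up U = [u_1 | ... | u_1] ∈ R^(4×1). The projector onto W = col(U) is P = U (U^T U)^(-1) U^T.
Compute U^T U =
  [15],
and U^T v = (14).
Solve U^T U · c = U^T v for the coefficients: c = (14/15). The projection is proj_W(v) = U c.
Check: (v - proj_W(v)) · u_1 = 0  (should be 0).
Result: proj_W(v) = (-14/5, 28/15, -14/15, 14/15).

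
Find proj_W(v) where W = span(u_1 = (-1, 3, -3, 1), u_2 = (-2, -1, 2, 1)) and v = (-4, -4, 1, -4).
proj_W(v) = (-65/82, -95/41, 245/82, 5/41)

Set up U = [u_1 | ... | u_2] ∈ R^(4×2). The projector onto W = col(U) is P = U (U^T U)^(-1) U^T.
Compute U^T U =
  [20, -6]
  [-6, 10],
and U^T v = (-15, 10).
Solve U^T U · c = U^T v for the coefficients: c = (-45/82, 55/82). The projection is proj_W(v) = U c.
Check: (v - proj_W(v)) · u_1 = 0  (should be 0).
Check: (v - proj_W(v)) · u_2 = 0  (should be 0).
Result: proj_W(v) = (-65/82, -95/41, 245/82, 5/41).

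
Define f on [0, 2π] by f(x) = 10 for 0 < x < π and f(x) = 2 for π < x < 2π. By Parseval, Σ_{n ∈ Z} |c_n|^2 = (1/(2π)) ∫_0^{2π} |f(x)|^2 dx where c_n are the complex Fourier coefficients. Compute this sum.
Σ |c_n|^2 = 52

Parseval equates the L^2 energy of f (normalised by 1/(2π)) with the ℓ^2 sum of its Fourier coefficients: (1/(2π)) ∫_0^{2π} |f|^2 = Σ |c_n|^2.
Compute the left side: (1/(2π)) [∫_0^π 10^2 dx + ∫_π^{2π} 2^2 dx] = (1/(2π)) · (100π + 4π) = (100 + 4)/2 = 52.
So Σ_{n ∈ Z} |c_n|^2 = 52.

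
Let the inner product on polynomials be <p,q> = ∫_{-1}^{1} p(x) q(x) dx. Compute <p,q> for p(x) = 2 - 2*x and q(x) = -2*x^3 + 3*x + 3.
<p,q> = 48/5

Expand the product: p(x)·q(x) = 4*x^4 - 4*x^3 - 6*x^2 + 6.
∫_{-1}^{1} of each monomial x^k gives [2/(k+1) if k even, 0 if k odd]. Integrating term-by-term (or equivalently evaluating the antiderivative F(x) = 4*x^5/5 - x^4 - 2*x^3 + 6*x at the endpoints):
  F(1) − F(−1) = 19/5 − (-29/5) = 48/5.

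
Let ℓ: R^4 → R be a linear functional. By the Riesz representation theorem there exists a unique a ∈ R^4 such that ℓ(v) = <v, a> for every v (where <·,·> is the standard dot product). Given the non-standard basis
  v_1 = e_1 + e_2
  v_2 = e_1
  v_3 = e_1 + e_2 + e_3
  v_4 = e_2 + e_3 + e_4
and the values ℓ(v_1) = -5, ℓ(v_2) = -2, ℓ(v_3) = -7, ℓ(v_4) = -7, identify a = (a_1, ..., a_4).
a = (-2, -3, -2, -2)

Write a = (a_1, ..., a_4) in the standard basis. For each basis vector v_i, ℓ(v_i) = <v_i, a> is a linear equation in the a_j's. Collect the n equations into a matrix system V a = ℓ, where row i of V is v_i (expressed in the standard basis). Since V is invertible (lower-triangular with 1s on the diagonal, up to permutation), solve by back-substitution:
  V =
[[1, 1, 0, 0],
 [1, 0, 0, 0],
 [1, 1, 1, 0],
 [0, 1, 1, 1]]
  V a = (-5, -2, -7, -7)
Solving gives a = (-2, -3, -2, -2).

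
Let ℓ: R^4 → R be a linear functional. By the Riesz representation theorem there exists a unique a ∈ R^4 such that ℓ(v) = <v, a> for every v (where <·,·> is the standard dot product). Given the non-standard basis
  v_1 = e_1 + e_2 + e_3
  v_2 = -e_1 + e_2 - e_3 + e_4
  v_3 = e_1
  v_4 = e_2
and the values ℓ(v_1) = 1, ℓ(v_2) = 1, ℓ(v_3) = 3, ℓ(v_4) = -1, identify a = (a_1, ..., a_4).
a = (3, -1, -1, 4)

Write a = (a_1, ..., a_4) in the standard basis. For each basis vector v_i, ℓ(v_i) = <v_i, a> is a linear equation in the a_j's. Collect the n equations into a matrix system V a = ℓ, where row i of V is v_i (expressed in the standard basis). Since V is invertible (lower-triangular with 1s on the diagonal, up to permutation), solve by back-substitution:
  V =
[[1, 1, 1, 0],
 [-1, 1, -1, 1],
 [1, 0, 0, 0],
 [0, 1, 0, 0]]
  V a = (1, 1, 3, -1)
Solving gives a = (3, -1, -1, 4).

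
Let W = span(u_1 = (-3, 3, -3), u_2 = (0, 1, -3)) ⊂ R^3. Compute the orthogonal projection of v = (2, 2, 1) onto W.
proj_W(v) = (3/7, -5/14, 3/14)

Set up U = [u_1 | ... | u_2] ∈ R^(3×2). The projector onto W = col(U) is P = U (U^T U)^(-1) U^T.
Compute U^T U =
  [27, 12]
  [12, 10],
and U^T v = (-3, -1).
Solve U^T U · c = U^T v for the coefficients: c = (-1/7, 1/14). The projection is proj_W(v) = U c.
Check: (v - proj_W(v)) · u_1 = 0  (should be 0).
Check: (v - proj_W(v)) · u_2 = 0  (should be 0).
Result: proj_W(v) = (3/7, -5/14, 3/14).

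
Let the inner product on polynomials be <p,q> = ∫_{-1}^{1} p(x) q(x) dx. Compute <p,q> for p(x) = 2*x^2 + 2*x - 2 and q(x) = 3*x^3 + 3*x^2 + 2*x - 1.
<p,q> = 92/15

Expand the product: p(x)·q(x) = 6*x^5 + 12*x^4 + 4*x^3 - 4*x^2 - 6*x + 2.
∫_{-1}^{1} of each monomial x^k gives [2/(k+1) if k even, 0 if k odd]. Integrating term-by-term (or equivalently evaluating the antiderivative F(x) = x^6 + 12*x^5/5 + x^4 - 4*x^3/3 - 3*x^2 + 2*x at the endpoints):
  F(1) − F(−1) = 31/15 − (-61/15) = 92/15.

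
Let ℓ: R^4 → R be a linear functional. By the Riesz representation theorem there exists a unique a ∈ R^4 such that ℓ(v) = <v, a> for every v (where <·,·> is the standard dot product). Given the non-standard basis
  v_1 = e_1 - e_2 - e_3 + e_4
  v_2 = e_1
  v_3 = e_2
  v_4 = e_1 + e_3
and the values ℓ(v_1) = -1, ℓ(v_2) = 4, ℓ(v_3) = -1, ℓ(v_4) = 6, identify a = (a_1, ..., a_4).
a = (4, -1, 2, -4)

Write a = (a_1, ..., a_4) in the standard basis. For each basis vector v_i, ℓ(v_i) = <v_i, a> is a linear equation in the a_j's. Collect the n equations into a matrix system V a = ℓ, where row i of V is v_i (expressed in the standard basis). Since V is invertible (lower-triangular with 1s on the diagonal, up to permutation), solve by back-substitution:
  V =
[[1, -1, -1, 1],
 [1, 0, 0, 0],
 [0, 1, 0, 0],
 [1, 0, 1, 0]]
  V a = (-1, 4, -1, 6)
Solving gives a = (4, -1, 2, -4).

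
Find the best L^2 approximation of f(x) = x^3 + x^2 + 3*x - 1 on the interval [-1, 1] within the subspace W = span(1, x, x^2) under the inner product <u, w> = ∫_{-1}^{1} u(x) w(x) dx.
g(x) = x^2 + 18*x/5 - 1

The best approximation g ∈ W is the orthogonal projection of f onto W. Writing g = a_0 + a_1 x + a_2 x^2, the coefficients solve the normal equations G · a = b where
  G_{ij} = <φ_i, φ_j> and b_i = <f, φ_i>, with φ_0 = 1, φ_1 = x, φ_2 = x^2.
G =
  [2, 0, 2/3]
  [0, 2/3, 0]
  [2/3, 0, 2/5],
b = (-4/3, 12/5, -4/15).
Solving gives a_0 = -1, a_1 = 18/5, a_2 = 1, so
  g(x) = x^2 + 18*x/5 - 1.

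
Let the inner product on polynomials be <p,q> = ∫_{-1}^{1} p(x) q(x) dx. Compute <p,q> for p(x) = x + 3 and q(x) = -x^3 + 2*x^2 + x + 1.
<p,q> = 154/15

Expand the product: p(x)·q(x) = -x^4 - x^3 + 7*x^2 + 4*x + 3.
∫_{-1}^{1} of each monomial x^k gives [2/(k+1) if k even, 0 if k odd]. Integrating term-by-term (or equivalently evaluating the antiderivative F(x) = -x^5/5 - x^4/4 + 7*x^3/3 + 2*x^2 + 3*x at the endpoints):
  F(1) − F(−1) = 413/60 − (-203/60) = 154/15.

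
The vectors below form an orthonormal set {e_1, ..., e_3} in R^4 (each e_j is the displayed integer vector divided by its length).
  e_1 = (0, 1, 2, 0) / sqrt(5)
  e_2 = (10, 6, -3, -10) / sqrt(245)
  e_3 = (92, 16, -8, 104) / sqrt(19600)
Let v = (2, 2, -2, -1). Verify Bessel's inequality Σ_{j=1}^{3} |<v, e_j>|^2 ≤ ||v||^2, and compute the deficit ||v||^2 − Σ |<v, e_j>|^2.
Σ |<v, e_j>|^2 = 276/25; ||v||^2 = 13; deficit = 49/25

Write each e_j = u_j / sqrt(<u_j, u_j>) where u_j is the displayed integer vector. Then <v, e_j> = <v, u_j> / sqrt(<u_j, u_j>), so |<v, e_j>|^2 = <v, u_j>^2 / <u_j, u_j>.
Coefficients: <v, e_1> = -2/sqrt(5), <v, e_2> = 48/sqrt(245), <v, e_3> = 128/sqrt(19600).
Square and sum: Σ |<v, e_j>|^2 = 276/25.
Compute ||v||^2 = v·v = 13.
Deficit = 13 − 276/25 = 49/25 ≥ 0, confirming Bessel's inequality. (The deficit equals ||v − Σ <v,e_j> e_j||^2, the squared distance from v to span{e_j}.)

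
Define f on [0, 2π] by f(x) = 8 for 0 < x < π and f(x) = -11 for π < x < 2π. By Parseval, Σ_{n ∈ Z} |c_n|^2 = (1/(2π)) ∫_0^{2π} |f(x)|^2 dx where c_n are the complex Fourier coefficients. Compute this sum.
Σ |c_n|^2 = 185/2

Parseval equates the L^2 energy of f (normalised by 1/(2π)) with the ℓ^2 sum of its Fourier coefficients: (1/(2π)) ∫_0^{2π} |f|^2 = Σ |c_n|^2.
Compute the left side: (1/(2π)) [∫_0^π 8^2 dx + ∫_π^{2π} (-11)^2 dx] = (1/(2π)) · (64π + 121π) = (64 + 121)/2 = 185/2.
So Σ_{n ∈ Z} |c_n|^2 = 185/2.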